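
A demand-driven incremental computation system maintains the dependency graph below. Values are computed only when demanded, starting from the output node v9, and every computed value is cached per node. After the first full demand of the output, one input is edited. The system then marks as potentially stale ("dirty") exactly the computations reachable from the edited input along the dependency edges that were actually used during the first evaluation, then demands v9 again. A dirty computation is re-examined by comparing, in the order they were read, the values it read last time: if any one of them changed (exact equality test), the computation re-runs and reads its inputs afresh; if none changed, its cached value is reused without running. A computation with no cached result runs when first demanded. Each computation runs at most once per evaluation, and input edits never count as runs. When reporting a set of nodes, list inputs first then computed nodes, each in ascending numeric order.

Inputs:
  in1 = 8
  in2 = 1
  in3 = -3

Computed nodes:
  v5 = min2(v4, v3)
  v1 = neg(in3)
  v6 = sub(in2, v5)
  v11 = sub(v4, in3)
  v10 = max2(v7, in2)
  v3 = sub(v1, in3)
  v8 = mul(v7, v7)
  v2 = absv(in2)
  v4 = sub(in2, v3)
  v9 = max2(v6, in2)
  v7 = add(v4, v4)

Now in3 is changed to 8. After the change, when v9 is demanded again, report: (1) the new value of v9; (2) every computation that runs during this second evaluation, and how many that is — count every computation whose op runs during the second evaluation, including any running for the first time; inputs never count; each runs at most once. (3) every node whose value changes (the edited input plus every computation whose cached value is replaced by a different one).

New value of v9: 17.
Computations that run: v1, v3, v4, v5, v6, v9 — 6 in total.
Values that change: in3, v1, v3, v4, v5, v6, v9.

First evaluation (everything demanded from the output):
  v1 = neg(-3) = 3
  v3 = sub(3, -3) = 6
  v4 = sub(1, 6) = -5
  v5 = min2(-5, 6) = -5
  v6 = sub(1, -5) = 6
  v9 = max2(6, 1) = 6

Propagation after the edit:
  v1: runs — in3 -3->8; result -8.
  v3: runs — v1 3->-8; in3 -3->8; result -16.
  v4: runs — v3 6->-16; result 17.
  v5: runs — v4 -5->17; v3 6->-16; result -16.
  v6: runs — v5 -5->-16; result 17.
  v9: runs — v6 6->17; result 17.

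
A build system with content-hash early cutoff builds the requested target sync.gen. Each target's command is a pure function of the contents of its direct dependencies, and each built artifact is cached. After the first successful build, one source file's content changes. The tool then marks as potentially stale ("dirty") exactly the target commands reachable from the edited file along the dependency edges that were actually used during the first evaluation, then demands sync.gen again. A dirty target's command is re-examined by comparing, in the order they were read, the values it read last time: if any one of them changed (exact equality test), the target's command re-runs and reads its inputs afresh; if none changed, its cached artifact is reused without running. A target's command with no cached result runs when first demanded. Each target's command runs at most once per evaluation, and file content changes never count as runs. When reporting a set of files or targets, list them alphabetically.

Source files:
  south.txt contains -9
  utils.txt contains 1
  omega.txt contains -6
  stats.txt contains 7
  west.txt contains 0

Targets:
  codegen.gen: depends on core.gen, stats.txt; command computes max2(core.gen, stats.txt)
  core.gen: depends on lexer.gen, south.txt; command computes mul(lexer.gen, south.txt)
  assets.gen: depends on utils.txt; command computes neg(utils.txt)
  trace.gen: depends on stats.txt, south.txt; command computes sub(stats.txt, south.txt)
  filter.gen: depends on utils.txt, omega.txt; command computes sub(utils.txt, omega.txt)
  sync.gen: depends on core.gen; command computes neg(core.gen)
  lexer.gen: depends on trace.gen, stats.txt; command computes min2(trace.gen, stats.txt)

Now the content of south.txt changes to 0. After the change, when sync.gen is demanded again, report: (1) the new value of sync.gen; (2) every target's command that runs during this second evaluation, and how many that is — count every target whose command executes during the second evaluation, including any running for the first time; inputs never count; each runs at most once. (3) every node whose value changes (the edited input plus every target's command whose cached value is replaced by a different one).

First evaluation (everything demanded from the output):
  trace.gen = sub(7, -9) = 16
  lexer.gen = min2(16, 7) = 7
  core.gen = mul(7, -9) = -63
  sync.gen = neg(-63) = 63

Propagation after the edit:
  trace.gen: runs — south.txt -9->0; result 7.
  lexer.gen: runs — trace.gen 16->7; result 7 (same value as before).
  core.gen: runs — south.txt -9->0; result 0.
  sync.gen: runs — core.gen -63->0; result 0.

New value of sync.gen: 0.
Target commands that run: core.gen, lexer.gen, sync.gen, trace.gen — 4 in total.
Values that change: core.gen, south.txt, sync.gen, trace.gen.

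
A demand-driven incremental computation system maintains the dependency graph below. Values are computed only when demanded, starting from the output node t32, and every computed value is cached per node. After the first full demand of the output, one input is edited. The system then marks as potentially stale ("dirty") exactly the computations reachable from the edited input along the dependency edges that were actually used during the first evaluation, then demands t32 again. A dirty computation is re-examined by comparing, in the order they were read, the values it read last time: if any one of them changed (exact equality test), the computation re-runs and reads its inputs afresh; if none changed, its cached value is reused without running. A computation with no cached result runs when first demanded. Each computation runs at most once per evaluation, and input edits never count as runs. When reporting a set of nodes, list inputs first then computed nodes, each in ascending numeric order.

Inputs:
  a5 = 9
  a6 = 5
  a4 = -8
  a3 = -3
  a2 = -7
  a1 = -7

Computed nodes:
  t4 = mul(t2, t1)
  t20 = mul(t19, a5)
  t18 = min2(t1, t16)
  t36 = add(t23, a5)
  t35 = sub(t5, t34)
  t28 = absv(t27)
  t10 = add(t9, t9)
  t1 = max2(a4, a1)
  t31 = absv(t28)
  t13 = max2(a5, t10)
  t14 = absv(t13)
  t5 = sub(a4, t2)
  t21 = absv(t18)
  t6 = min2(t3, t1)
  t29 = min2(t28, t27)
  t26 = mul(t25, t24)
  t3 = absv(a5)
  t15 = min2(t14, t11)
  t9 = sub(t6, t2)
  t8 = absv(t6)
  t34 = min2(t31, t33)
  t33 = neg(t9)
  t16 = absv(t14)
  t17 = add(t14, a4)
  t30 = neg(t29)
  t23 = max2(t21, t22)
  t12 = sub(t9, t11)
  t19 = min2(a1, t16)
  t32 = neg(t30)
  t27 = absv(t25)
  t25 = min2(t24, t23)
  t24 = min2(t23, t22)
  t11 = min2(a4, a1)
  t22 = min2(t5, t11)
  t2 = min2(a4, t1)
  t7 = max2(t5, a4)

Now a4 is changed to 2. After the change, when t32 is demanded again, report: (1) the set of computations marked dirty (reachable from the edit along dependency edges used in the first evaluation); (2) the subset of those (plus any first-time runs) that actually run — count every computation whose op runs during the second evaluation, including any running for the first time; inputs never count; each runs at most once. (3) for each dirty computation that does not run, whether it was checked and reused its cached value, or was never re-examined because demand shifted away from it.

Marked dirty: t1, t2, t5, t6, t9, t10, t11, t13, t14, t16, t18, t21, t22, t23, t24, t25, t27, t28, t29, t30, t32.
Computations that run: t1, t2, t5, t6, t9, t10, t11, t13, t18, t21, t22, t23, t24, t25, t27, t28, t29, t30, t32 — 19 in total.
Checked but reused from cache: t14, t16.
Key observation: the cutoff stops propagation at t14 — its inputs' values are unchanged, so it reuses its cache.

First evaluation (everything demanded from the output):
  t1 = max2(-8, -7) = -7
  t2 = min2(-8, -7) = -8
  t3 = absv(9) = 9
  t5 = sub(-8, -8) = 0
  t6 = min2(9, -7) = -7
  t9 = sub(-7, -8) = 1
  t10 = add(1, 1) = 2
  t11 = min2(-8, -7) = -8
  t13 = max2(9, 2) = 9
  t14 = absv(9) = 9
  t16 = absv(9) = 9
  t18 = min2(-7, 9) = -7
  t21 = absv(-7) = 7
  t22 = min2(0, -8) = -8
  t23 = max2(7, -8) = 7
  t24 = min2(7, -8) = -8
  t25 = min2(-8, 7) = -8
  t27 = absv(-8) = 8
  t28 = absv(8) = 8
  t29 = min2(8, 8) = 8
  t30 = neg(8) = -8
  t32 = neg(-8) = 8

Propagation after the edit:
  t1: runs — a4 -8->2; result 2.
  t2: runs — a4 -8->2; t1 -7->2; result 2.
  t5: runs — a4 -8->2; t2 -8->2; result 0 (same value as before).
  t6: runs — t1 -7->2; result 2.
  t9: runs — t6 -7->2; t2 -8->2; result 0.
  t10: runs — t9 1->0; t9 1->0; result 0.
  t11: runs — a4 -8->2; result -7.
  t13: runs — t10 2->0; result 9 (same value as before).
  t14: checked — values it read are unchanged (t13 unchanged); reused cached 9 without running.
  t16: checked — values it read are unchanged (t14 unchanged); reused cached 9 without running.
  t18: runs — t1 -7->2; result 2.
  t21: runs — t18 -7->2; result 2.
  t22: runs — t11 -8->-7; result -7.
  t23: runs — t21 7->2; t22 -8->-7; result 2.
  t24: runs — t23 7->2; t22 -8->-7; result -7.
  t25: runs — t24 -8->-7; t23 7->2; result -7.
  t27: runs — t25 -8->-7; result 7.
  t28: runs — t27 8->7; result 7.
  t29: runs — t28 8->7; t27 8->7; result 7.
  t30: runs — t29 8->7; result -7.
  t32: runs — t30 -8->-7; result 7.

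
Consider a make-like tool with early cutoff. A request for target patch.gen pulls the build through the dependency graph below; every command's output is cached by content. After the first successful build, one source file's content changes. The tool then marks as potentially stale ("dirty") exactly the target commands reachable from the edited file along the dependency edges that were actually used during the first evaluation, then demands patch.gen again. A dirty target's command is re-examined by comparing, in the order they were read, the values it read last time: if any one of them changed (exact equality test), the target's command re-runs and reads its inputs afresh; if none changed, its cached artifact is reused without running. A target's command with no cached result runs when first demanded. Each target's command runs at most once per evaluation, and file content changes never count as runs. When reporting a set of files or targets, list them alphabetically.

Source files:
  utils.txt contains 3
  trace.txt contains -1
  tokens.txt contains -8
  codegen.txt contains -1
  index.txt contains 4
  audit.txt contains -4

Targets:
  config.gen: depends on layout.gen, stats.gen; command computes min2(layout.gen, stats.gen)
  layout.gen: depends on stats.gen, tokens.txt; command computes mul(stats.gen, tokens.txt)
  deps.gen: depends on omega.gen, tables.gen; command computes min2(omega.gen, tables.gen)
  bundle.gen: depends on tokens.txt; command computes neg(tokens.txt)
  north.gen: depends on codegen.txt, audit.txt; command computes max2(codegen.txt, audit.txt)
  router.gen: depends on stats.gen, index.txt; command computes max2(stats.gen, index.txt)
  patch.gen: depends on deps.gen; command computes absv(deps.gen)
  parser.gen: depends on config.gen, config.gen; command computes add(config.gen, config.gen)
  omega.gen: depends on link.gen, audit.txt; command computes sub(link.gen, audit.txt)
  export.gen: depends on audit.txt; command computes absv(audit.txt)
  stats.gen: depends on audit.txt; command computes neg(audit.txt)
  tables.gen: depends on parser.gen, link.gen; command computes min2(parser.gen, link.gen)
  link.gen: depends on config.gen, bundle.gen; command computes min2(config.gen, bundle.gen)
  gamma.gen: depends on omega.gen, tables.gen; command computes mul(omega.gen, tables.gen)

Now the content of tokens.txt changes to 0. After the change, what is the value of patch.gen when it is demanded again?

First demand of the output computes:
  bundle.gen = neg(-8) = 8
  stats.gen = neg(-4) = 4
  layout.gen = mul(4, -8) = -32
  config.gen = min2(-32, 4) = -32
  link.gen = min2(-32, 8) = -32
  omega.gen = sub(-32, -4) = -28
  parser.gen = add(-32, -32) = -64
  tables.gen = min2(-64, -32) = -64
  deps.gen = min2(-28, -64) = -64
  patch.gen = absv(-64) = 64

After the edit, cleaning proceeds:
  bundle.gen: a read changed (tokens.txt -8->0) — executes, giving 0.
  layout.gen: a read changed (tokens.txt -8->0) — executes, giving 0.
  config.gen: a read changed (layout.gen -32->0) — executes, giving 0.
  link.gen: a read changed (config.gen -32->0; bundle.gen 8->0) — executes, giving 0.
  omega.gen: a read changed (link.gen -32->0) — executes, giving 4.
  parser.gen: a read changed (config.gen -32->0; config.gen -32->0) — executes, giving 0.
  tables.gen: a read changed (parser.gen -64->0; link.gen -32->0) — executes, giving 0.
  deps.gen: a read changed (omega.gen -28->4; tables.gen -64->0) — executes, giving 0.
  patch.gen: a read changed (deps.gen -64->0) — executes, giving 0.

Demanding patch.gen again yields 0.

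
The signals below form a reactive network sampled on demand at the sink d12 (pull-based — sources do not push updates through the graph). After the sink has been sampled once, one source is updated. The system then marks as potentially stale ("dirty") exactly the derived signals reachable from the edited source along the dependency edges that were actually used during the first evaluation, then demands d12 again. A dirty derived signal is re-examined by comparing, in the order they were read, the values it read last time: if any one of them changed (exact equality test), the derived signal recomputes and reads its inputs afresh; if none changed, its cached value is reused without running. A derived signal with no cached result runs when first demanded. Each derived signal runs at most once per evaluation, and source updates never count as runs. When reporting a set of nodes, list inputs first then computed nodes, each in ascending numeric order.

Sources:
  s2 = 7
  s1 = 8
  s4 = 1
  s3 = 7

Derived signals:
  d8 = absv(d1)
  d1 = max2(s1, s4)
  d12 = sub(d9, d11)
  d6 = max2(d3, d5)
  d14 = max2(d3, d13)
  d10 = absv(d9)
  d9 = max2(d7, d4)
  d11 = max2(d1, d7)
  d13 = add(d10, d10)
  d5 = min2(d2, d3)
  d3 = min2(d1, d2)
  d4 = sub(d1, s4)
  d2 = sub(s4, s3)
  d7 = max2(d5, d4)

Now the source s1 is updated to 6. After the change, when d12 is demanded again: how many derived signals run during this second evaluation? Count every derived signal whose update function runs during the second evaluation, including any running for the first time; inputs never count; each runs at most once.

Initial pass — values computed on the first demand:
  d1 = max2(8, 1) = 8
  d2 = sub(1, 7) = -6
  d3 = min2(8, -6) = -6
  d4 = sub(8, 1) = 7
  d5 = min2(-6, -6) = -6
  d7 = max2(-6, 7) = 7
  d9 = max2(7, 7) = 7
  d11 = max2(8, 7) = 8
  d12 = sub(7, 8) = -1

Second demand — change propagation:
  d1: re-runs because s1 8->6; new result 6.
  d3: re-runs because d1 8->6; new result -6 (unchanged).
  d4: re-runs because d1 8->6; new result 5.
  d5: re-examined; everything it read last time is the same (d2 unchanged, d3 unchanged) — cache -6 kept, no run.
  d7: re-runs because d4 7->5; new result 5.
  d9: re-runs because d7 7->5; d4 7->5; new result 5.
  d11: re-runs because d1 8->6; d7 7->5; new result 6.
  d12: re-runs because d9 7->5; d11 8->6; new result -1 (unchanged).

The important point: at d5 every value read last time is unchanged, so the dirty flag clears without a run.

Run set: d1, d3, d4, d7, d9, d11, d12 (7 run).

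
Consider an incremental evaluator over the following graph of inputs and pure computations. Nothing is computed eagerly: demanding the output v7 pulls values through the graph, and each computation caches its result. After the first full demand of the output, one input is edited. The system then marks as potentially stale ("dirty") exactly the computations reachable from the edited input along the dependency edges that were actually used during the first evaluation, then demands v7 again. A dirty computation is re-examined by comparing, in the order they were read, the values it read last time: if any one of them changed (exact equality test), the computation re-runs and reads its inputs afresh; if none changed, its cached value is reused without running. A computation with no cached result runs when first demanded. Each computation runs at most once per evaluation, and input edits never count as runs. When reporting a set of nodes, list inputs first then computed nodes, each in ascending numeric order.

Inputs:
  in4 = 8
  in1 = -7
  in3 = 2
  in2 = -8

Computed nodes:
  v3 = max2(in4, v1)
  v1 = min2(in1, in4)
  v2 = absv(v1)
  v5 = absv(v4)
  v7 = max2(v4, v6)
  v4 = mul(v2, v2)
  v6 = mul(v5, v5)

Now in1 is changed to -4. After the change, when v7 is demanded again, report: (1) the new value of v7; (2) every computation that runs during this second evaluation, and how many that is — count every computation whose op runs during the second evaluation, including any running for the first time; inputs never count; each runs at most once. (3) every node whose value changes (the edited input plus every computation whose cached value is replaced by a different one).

Initial pass — values computed on the first demand:
  v1 = min2(-7, 8) = -7
  v2 = absv(-7) = 7
  v4 = mul(7, 7) = 49
  v5 = absv(49) = 49
  v6 = mul(49, 49) = 2401
  v7 = max2(49, 2401) = 2401

Second demand — change propagation:
  v1: re-runs because in1 -7->-4; new result -4.
  v2: re-runs because v1 -7->-4; new result 4.
  v4: re-runs because v2 7->4; v2 7->4; new result 16.
  v5: re-runs because v4 49->16; new result 16.
  v6: re-runs because v5 49->16; v5 49->16; new result 256.
  v7: re-runs because v4 49->16; v6 2401->256; new result 256.

v7 now evaluates to 256.
Run set: v1, v2, v4, v5, v6, v7 (6 run).
Changed values: in1, v1, v2, v4, v5, v6, v7.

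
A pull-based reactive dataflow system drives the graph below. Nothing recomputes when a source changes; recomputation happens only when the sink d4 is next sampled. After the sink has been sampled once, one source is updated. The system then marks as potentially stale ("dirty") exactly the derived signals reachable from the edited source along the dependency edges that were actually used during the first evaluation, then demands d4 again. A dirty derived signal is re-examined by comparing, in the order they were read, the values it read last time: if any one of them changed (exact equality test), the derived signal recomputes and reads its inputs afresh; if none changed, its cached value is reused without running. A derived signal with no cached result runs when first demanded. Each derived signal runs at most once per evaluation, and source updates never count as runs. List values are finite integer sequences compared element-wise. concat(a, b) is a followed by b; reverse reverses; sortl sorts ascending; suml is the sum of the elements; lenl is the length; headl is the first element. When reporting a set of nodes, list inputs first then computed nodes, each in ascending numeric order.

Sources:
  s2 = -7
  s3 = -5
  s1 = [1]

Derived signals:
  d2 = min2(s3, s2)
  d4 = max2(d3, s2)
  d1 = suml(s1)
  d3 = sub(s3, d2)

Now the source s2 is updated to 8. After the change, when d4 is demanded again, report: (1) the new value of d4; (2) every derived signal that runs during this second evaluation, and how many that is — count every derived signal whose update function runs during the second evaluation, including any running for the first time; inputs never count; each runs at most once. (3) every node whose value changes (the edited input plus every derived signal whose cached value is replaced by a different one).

New value of d4: 8.
Derived signals that run: d2, d3, d4 — 3 in total.
Values that change: s2, d2, d3, d4.

First evaluation (everything demanded from the output):
  d2 = min2(-5, -7) = -7
  d3 = sub(-5, -7) = 2
  d4 = max2(2, -7) = 2

Propagation after the edit:
  d2: runs — s2 -7->8; result -5.
  d3: runs — d2 -7->-5; result 0.
  d4: runs — d3 2->0; s2 -7->8; result 8.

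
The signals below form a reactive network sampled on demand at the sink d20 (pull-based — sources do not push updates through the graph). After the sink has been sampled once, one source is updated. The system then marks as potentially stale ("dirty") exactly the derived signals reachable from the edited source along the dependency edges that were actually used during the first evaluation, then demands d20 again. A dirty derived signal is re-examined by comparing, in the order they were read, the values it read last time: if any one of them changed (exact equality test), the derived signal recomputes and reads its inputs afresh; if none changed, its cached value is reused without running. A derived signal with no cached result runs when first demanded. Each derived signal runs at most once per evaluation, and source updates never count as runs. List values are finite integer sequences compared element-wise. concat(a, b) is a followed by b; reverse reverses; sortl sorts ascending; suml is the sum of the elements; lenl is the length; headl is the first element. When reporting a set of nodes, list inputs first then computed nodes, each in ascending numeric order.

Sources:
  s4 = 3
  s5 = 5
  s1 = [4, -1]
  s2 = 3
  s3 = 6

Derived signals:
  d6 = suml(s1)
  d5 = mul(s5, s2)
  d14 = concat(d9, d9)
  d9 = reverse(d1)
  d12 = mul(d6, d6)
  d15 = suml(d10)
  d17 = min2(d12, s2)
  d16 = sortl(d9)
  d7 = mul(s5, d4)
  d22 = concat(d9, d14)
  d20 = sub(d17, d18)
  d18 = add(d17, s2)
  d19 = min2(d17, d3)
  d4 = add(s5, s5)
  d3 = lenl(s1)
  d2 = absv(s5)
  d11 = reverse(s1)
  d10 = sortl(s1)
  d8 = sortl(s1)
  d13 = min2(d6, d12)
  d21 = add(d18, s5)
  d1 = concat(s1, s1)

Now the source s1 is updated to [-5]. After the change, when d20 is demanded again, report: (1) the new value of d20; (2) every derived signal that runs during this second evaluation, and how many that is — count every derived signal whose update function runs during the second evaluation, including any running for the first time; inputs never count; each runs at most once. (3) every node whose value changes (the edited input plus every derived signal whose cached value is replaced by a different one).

Initial pass — values computed on the first demand:
  d6 = suml([4, -1]) = 3
  d12 = mul(3, 3) = 9
  d17 = min2(9, 3) = 3
  d18 = add(3, 3) = 6
  d20 = sub(3, 6) = -3

Second demand — change propagation:
  d6: re-runs because s1 [4, -1]->[-5]; new result -5.
  d12: re-runs because d6 3->-5; d6 3->-5; new result 25.
  d17: re-runs because d12 9->25; new result 3 (unchanged).
  d18: re-examined; everything it read last time is the same (d17 unchanged, s2 unchanged) — cache 6 kept, no run.
  d20: re-examined; everything it read last time is the same (d17 unchanged, d18 unchanged) — cache -3 kept, no run.

The important point: d17 recomputes to an identical value, and the output ends up unchanged.

d20 now evaluates to -3.
Run set: d6, d12, d17 (3 run).
Changed values: s1, d6, d12.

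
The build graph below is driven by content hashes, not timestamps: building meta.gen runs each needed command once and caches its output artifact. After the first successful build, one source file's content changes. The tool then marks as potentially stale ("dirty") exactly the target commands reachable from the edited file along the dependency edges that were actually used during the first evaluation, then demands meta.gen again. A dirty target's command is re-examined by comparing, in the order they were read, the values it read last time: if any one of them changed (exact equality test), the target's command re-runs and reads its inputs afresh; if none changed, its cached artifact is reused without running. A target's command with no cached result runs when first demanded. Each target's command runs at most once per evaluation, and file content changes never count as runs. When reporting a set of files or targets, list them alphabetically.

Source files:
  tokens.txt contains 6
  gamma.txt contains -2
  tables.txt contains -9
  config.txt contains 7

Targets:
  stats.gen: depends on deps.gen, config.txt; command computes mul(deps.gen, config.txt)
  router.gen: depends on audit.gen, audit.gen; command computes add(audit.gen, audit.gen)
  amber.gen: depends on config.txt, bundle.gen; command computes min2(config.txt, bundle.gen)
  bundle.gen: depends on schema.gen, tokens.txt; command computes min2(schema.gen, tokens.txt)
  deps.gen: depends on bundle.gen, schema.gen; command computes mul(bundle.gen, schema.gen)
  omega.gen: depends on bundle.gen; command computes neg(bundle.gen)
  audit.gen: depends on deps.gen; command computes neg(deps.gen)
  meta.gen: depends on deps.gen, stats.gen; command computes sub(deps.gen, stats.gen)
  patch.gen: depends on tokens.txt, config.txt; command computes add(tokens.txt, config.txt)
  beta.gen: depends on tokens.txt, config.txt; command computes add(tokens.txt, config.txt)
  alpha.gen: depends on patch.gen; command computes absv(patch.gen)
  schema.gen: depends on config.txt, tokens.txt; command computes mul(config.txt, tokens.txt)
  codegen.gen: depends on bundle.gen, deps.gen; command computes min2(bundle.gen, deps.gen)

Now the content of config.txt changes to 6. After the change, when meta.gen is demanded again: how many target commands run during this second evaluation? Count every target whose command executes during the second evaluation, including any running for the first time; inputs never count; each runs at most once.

Initial pass — values computed on the first demand:
  schema.gen = mul(7, 6) = 42
  bundle.gen = min2(42, 6) = 6
  deps.gen = mul(6, 42) = 252
  stats.gen = mul(252, 7) = 1764
  meta.gen = sub(252, 1764) = -1512

Second demand — change propagation:
  schema.gen: re-runs because config.txt 7->6; new result 36.
  bundle.gen: re-runs because schema.gen 42->36; new result 6 (unchanged).
  deps.gen: re-runs because schema.gen 42->36; new result 216.
  stats.gen: re-runs because deps.gen 252->216; config.txt 7->6; new result 1296.
  meta.gen: re-runs because deps.gen 252->216; stats.gen 1764->1296; new result -1080.

Run set: bundle.gen, deps.gen, meta.gen, schema.gen, stats.gen (5 run).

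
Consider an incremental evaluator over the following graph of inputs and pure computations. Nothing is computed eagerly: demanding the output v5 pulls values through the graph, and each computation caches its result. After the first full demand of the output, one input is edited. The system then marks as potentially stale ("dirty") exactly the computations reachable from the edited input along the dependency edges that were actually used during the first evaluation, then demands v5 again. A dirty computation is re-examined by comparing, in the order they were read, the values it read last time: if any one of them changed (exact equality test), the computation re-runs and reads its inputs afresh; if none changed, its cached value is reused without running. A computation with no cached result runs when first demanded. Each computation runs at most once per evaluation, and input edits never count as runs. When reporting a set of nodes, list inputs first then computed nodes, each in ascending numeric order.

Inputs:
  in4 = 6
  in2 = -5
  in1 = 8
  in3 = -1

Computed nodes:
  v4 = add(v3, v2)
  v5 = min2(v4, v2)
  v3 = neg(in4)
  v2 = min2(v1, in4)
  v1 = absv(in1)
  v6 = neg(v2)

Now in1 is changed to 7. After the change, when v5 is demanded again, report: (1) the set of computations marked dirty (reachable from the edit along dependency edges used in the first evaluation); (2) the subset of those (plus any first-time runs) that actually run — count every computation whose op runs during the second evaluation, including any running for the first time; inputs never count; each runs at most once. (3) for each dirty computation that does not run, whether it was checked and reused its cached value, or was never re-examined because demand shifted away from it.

Dirty set: v1, v2, v4, v5.
Run set: v1, v2 (2 run).
Re-examined without running (cache reused): v4, v5.
The important point: v2 recomputes to an identical value, and the output ends up unchanged.

Initial pass — values computed on the first demand:
  v1 = absv(8) = 8
  v2 = min2(8, 6) = 6
  v3 = neg(6) = -6
  v4 = add(-6, 6) = 0
  v5 = min2(0, 6) = 0

Second demand — change propagation:
  v1: re-runs because in1 8->7; new result 7.
  v2: re-runs because v1 8->7; new result 6 (unchanged).
  v4: re-examined; everything it read last time is the same (v3 unchanged, v2 unchanged) — cache 0 kept, no run.
  v5: re-examined; everything it read last time is the same (v4 unchanged, v2 unchanged) — cache 0 kept, no run.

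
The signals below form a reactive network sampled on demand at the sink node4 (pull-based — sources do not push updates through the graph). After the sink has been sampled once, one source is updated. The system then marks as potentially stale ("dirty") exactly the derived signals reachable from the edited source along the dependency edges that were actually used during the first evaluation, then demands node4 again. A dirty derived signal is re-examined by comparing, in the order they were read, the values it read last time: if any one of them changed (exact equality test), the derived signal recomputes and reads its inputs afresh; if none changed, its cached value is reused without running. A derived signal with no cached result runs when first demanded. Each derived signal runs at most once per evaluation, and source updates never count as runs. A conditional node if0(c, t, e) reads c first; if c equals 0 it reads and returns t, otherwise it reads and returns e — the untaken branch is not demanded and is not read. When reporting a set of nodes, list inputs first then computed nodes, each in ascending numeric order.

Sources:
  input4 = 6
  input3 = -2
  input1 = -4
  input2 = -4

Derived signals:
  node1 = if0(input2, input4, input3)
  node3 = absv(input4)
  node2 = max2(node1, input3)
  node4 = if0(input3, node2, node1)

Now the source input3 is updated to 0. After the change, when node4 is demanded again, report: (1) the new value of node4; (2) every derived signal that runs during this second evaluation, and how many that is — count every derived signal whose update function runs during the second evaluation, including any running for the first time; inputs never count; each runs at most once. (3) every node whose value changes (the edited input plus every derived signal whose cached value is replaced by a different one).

node4 now evaluates to 0.
Run set: node1, node2, node4 (3 run).
Changed values: input3, node1, node4.
The important point: the flipped condition pulls in fresh nodes; node2 runs for the first time.

Initial pass — values computed on the first demand:
  node1 = if0(input2=-4 -> else branch input3) = -2
  node4 = if0(input3=-2 -> else branch node1) = -2

Second demand — change propagation:
  node1: re-runs because input3 -2->0; new result 0.
  node2: newly demanded (no cache) — executes and yields 0.
  node4: re-runs because input3 -2->0; node1 -2->0; new result 0.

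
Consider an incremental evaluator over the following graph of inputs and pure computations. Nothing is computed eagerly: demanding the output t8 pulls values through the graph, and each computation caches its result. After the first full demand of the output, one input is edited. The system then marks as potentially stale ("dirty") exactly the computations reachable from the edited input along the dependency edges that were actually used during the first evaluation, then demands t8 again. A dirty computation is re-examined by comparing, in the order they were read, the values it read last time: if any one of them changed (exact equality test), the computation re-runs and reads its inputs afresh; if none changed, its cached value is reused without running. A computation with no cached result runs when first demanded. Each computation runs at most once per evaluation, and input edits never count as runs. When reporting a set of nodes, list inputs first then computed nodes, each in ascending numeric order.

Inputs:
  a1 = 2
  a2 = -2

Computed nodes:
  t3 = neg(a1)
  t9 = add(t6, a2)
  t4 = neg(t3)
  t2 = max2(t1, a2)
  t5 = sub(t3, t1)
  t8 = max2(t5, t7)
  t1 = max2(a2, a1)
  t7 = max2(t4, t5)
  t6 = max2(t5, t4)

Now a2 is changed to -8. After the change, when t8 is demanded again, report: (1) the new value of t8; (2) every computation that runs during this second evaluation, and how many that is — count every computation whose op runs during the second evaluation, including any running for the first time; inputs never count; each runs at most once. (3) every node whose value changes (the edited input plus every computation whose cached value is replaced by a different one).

Initial pass — values computed on the first demand:
  t1 = max2(-2, 2) = 2
  t3 = neg(2) = -2
  t4 = neg(-2) = 2
  t5 = sub(-2, 2) = -4
  t7 = max2(2, -4) = 2
  t8 = max2(-4, 2) = 2

Second demand — change propagation:
  t1: re-runs because a2 -2->-8; new result 2 (unchanged).
  t5: re-examined; everything it read last time is the same (t3 unchanged, t1 unchanged) — cache -4 kept, no run.
  t7: re-examined; everything it read last time is the same (t4 unchanged, t5 unchanged) — cache 2 kept, no run.
  t8: re-examined; everything it read last time is the same (t5 unchanged, t7 unchanged) — cache 2 kept, no run.

The important point: t1 recomputes to an identical value, and the output ends up unchanged.

t8 now evaluates to 2.
Run set: t1 (1 run).
Changed values: a2.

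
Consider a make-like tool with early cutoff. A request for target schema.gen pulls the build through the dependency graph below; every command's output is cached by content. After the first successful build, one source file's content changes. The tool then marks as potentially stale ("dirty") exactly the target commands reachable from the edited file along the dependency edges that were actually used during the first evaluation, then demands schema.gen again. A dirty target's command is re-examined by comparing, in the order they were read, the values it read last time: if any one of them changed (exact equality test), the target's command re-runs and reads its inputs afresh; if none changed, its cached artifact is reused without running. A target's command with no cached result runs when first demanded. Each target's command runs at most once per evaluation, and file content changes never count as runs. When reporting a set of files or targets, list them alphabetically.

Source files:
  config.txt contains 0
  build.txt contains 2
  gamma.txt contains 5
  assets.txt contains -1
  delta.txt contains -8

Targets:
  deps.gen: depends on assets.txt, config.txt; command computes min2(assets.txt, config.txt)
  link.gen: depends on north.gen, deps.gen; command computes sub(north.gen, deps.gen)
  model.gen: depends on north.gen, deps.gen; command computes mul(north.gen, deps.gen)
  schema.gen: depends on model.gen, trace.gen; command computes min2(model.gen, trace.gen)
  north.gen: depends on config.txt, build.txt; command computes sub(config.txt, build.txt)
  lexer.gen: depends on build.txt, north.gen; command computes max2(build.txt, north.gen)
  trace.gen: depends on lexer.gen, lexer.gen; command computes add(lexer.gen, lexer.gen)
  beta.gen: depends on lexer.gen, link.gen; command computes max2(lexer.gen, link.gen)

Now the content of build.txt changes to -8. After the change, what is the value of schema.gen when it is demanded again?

Demanding schema.gen again yields -8.

First demand of the output computes:
  deps.gen = min2(-1, 0) = -1
  north.gen = sub(0, 2) = -2
  lexer.gen = max2(2, -2) = 2
  model.gen = mul(-2, -1) = 2
  trace.gen = add(2, 2) = 4
  schema.gen = min2(2, 4) = 2

After the edit, cleaning proceeds:
  north.gen: a read changed (build.txt 2->-8) — executes, giving 8.
  lexer.gen: a read changed (build.txt 2->-8; north.gen -2->8) — executes, giving 8.
  model.gen: a read changed (north.gen -2->8) — executes, giving -8.
  trace.gen: a read changed (lexer.gen 2->8; lexer.gen 2->8) — executes, giving 16.
  schema.gen: a read changed (model.gen 2->-8; trace.gen 4->16) — executes, giving -8.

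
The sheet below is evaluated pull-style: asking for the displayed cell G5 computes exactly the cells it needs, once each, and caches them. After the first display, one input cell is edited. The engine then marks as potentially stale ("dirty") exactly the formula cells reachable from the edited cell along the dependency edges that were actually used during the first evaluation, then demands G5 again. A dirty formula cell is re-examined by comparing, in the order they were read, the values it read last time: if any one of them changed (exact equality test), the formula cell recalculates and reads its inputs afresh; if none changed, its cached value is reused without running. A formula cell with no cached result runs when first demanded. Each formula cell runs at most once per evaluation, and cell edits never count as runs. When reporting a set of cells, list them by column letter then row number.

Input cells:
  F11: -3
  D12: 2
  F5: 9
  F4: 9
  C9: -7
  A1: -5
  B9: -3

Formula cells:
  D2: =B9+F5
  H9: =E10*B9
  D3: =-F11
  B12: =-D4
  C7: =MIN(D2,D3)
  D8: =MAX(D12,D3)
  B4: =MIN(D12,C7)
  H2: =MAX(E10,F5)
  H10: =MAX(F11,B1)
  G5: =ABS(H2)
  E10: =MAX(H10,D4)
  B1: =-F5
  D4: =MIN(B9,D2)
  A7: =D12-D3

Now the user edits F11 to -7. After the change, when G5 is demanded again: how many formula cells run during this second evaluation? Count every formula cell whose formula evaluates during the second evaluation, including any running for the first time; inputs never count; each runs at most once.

2 formula cells run: E10, H10.
Note the absorption at E10: it re-runs yet its value is the same, leaving the output's value untouched.

First demand of the output computes:
  B1 = -(9) = -9
  D2 = -3 + 9 = 6
  D4 = MIN(-3, 6) = -3
  H10 = MAX(-3, -9) = -3
  E10 = MAX(-3, -3) = -3
  H2 = MAX(-3, 9) = 9
  G5 = ABS(9) = 9

After the edit, cleaning proceeds:
  H10: a read changed (F11 -3->-7) — executes, giving -7.
  E10: a read changed (H10 -3->-7) — executes, giving -3 — identical to its old value.
  H2: dirty, but its reads are unchanged (E10 unchanged, F5 unchanged); cached 9 stands.
  G5: dirty, but its reads are unchanged (H2 unchanged); cached 9 stands.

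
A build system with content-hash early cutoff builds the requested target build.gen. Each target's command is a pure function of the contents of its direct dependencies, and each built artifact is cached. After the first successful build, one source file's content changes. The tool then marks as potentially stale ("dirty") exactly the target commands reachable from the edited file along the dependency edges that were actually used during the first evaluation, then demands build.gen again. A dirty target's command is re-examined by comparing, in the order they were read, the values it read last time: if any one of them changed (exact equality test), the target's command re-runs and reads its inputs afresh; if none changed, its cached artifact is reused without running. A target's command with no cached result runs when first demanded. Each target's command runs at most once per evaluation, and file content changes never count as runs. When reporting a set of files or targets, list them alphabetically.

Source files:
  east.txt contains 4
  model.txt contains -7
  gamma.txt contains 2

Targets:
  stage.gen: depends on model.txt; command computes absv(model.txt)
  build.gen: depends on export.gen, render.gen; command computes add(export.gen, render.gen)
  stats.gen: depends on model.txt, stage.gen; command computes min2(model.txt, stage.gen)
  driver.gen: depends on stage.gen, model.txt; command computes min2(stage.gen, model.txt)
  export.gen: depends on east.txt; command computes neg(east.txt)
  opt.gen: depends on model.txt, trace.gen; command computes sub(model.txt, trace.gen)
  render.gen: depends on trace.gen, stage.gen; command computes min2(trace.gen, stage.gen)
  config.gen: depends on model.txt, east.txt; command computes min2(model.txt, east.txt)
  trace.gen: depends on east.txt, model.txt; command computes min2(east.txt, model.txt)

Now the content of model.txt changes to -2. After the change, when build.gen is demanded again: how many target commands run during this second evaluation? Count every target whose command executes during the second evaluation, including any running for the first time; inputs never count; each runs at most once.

Target commands that run: build.gen, render.gen, stage.gen, trace.gen — 4 in total.

First evaluation (everything demanded from the output):
  export.gen = neg(4) = -4
  stage.gen = absv(-7) = 7
  trace.gen = min2(4, -7) = -7
  render.gen = min2(-7, 7) = -7
  build.gen = add(-4, -7) = -11

Propagation after the edit:
  stage.gen: runs — model.txt -7->-2; result 2.
  trace.gen: runs — model.txt -7->-2; result -2.
  render.gen: runs — trace.gen -7->-2; stage.gen 7->2; result -2.
  build.gen: runs — render.gen -7->-2; result -6.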